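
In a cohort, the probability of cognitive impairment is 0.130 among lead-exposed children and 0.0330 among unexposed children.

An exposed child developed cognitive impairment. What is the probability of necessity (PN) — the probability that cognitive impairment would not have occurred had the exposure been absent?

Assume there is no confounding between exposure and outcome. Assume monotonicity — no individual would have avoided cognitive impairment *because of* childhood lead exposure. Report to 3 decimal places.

PN ≈ 0.746

Let p₁ = 0.13, p₀ = 0.033.
Under exogeneity and monotonicity, PN = (p₁ − p₀) / p₁.
PN = (0.13 − 0.033) / 0.13 = 0.097 / 0.13 ≈ 0.7462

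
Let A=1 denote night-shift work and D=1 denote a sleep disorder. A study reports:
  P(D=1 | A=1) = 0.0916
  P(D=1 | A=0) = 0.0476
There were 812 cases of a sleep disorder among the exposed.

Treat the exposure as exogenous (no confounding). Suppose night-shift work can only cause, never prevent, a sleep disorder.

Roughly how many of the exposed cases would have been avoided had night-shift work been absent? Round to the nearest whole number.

about 390 cases

Let p₁ = 0.0916, p₀ = 0.0476.
PN = (p₁ − p₀)/p₁ = (0.0916 − 0.0476) / 0.0916 ≈ 0.48035.
Attributable cases ≈ PN × (exposed cases) = 0.48035 × 812 ≈ 390.04.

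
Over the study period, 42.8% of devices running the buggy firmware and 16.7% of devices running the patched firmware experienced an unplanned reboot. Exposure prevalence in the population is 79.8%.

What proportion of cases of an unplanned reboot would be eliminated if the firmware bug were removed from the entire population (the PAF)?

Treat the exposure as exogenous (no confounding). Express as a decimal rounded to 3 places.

p₁ = 0.428, p₀ = 0.167.
Overall risk P(Y=1) = π·p₁ + (1−π)·p₀ = 0.798×0.428 + 0.202×0.167 = 0.37528.
Under exogeneity, PAF = [P(Y=1) − p₀] / P(Y=1).
PAF = (0.37528 − 0.167) / 0.37528 ≈ 0.5550

PAF ≈ 0.555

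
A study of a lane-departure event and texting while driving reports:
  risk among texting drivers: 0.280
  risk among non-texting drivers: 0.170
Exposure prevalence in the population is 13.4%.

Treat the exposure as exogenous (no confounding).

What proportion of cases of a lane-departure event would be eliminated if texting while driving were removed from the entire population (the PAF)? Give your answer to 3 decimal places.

PAF ≈ 0.080

Let p₁ = 0.28, p₀ = 0.17.
Overall risk P(Y=1) = π·p₁ + (1−π)·p₀ = 0.134×0.28 + 0.866×0.17 = 0.18474.
Under exogeneity, PAF = [P(Y=1) − p₀] / P(Y=1).
PAF = (0.18474 − 0.17) / 0.18474 ≈ 0.0798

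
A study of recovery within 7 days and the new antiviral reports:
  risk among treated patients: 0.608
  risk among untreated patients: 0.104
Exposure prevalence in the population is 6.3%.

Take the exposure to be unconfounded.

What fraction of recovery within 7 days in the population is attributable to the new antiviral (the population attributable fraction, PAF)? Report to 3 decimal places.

PAF ≈ 0.234

Let p₁ = 0.608, p₀ = 0.104.
Overall risk P(Y=1) = π·p₁ + (1−π)·p₀ = 0.063×0.608 + 0.937×0.104 = 0.13575.
Under exogeneity, PAF = [P(Y=1) − p₀] / P(Y=1).
PAF = (0.13575 − 0.104) / 0.13575 ≈ 0.2339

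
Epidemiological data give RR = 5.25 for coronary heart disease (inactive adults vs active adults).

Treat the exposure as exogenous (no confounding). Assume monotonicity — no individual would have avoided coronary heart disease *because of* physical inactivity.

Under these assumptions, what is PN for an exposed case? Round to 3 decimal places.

Under exogeneity and monotonicity, PN = (RR − 1) / RR = 1 − 1/RR.
PN = (5.25 − 1) / 5.25 = 4.25 / 5.25 ≈ 0.8095

PN ≈ 0.810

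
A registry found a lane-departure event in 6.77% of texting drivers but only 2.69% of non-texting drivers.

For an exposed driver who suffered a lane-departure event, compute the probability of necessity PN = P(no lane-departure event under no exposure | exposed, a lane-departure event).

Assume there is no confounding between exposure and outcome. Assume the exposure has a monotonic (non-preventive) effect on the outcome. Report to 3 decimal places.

p₁ = 0.0677, p₀ = 0.0269.
Under exogeneity and monotonicity, PN = (p₁ − p₀) / p₁.
PN = (0.0677 − 0.0269) / 0.0677 = 0.0408 / 0.0677 ≈ 0.6027

PN ≈ 0.603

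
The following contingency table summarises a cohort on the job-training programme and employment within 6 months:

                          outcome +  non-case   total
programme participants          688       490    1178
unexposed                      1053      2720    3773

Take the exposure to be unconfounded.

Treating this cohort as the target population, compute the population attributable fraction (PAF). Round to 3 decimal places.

PAF ≈ 0.206

p₁ = P(outcome | exposed) = 688/1178 = 0.58404
p₀ = P(outcome | unexposed) = 1053/3773 = 0.27909
Exposure prevalence π = 1178/4951 = 0.23793; overall risk P(Y=1) = 0.35165.
Under exogeneity, PAF = [P(Y=1) − p₀]/P(Y=1).
PAF = (0.35165 − 0.27909) / 0.35165 ≈ 0.2063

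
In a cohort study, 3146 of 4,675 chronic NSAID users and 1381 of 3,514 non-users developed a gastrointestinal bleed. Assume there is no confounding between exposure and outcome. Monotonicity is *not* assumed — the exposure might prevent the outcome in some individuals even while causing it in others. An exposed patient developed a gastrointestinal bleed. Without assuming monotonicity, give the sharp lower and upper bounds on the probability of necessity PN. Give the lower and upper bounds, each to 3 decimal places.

p₁ = P(outcome | exposed) = 3146/4675 = 0.67294
p₀ = P(outcome | unexposed) = 1381/3514 = 0.393
Under exogeneity alone the bounds on PN are max{0,(p₁−p₀)/p₁} ≤ PN ≤ min{1,(1−p₀)/p₁}.
  lower = (p₁ − p₀)/p₁ = 0.27994 / 0.67294 ≈ 0.4160
  upper = min{1, (1 − p₀)/p₁} = 0.607 / 0.67294 ≈ 0.9020

0.416 ≤ PN ≤ 0.902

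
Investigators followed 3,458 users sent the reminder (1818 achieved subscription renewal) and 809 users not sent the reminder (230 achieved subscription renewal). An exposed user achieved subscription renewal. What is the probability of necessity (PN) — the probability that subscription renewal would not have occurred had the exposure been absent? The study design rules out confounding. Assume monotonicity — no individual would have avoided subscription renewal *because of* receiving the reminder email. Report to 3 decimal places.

p₁ = P(outcome | exposed) = 1818/3458 = 0.52574
p₀ = P(outcome | unexposed) = 230/809 = 0.2843
Under exogeneity and monotonicity, PN = (p₁ − p₀) / p₁.
PN = (0.52574 − 0.2843) / 0.52574 = 0.24144 / 0.52574 ≈ 0.4592

PN ≈ 0.459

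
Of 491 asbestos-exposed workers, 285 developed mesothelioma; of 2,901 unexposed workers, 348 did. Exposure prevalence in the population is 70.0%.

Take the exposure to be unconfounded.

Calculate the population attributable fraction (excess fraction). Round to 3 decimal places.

PAF ≈ 0.729

p₁ = P(outcome | exposed) = 285/491 = 0.58045
p₀ = P(outcome | unexposed) = 348/2901 = 0.11996
Overall risk P(Y=1) = π·p₁ + (1−π)·p₀ = 0.7×0.58045 + 0.3×0.11996 = 0.4423.
Under exogeneity, PAF = [P(Y=1) − p₀] / P(Y=1).
PAF = (0.4423 − 0.11996) / 0.4423 ≈ 0.7288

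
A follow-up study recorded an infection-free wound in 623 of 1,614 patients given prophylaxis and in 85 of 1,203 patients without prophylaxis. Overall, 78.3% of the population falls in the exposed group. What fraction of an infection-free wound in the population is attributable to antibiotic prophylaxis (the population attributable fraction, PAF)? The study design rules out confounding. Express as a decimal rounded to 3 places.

PAF ≈ 0.778

p₁ = P(outcome | exposed) = 623/1614 = 0.386
p₀ = P(outcome | unexposed) = 85/1203 = 0.070657
Overall risk P(Y=1) = π·p₁ + (1−π)·p₀ = 0.783×0.386 + 0.217×0.070657 = 0.31757.
Under exogeneity, PAF = [P(Y=1) − p₀] / P(Y=1).
PAF = (0.31757 − 0.070657) / 0.31757 ≈ 0.7775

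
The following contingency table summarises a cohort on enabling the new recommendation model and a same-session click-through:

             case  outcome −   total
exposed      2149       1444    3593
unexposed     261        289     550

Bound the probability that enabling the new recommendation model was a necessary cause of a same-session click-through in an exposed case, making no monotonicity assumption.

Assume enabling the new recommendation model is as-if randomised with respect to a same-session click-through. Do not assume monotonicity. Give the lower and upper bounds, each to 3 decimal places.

p₁ = P(outcome | exposed) = 2149/3593 = 0.59811
p₀ = P(outcome | unexposed) = 261/550 = 0.47455
Under exogeneity alone the bounds on PN are max{0,(p₁−p₀)/p₁} ≤ PN ≤ min{1,(1−p₀)/p₁}.
  lower = (p₁ − p₀)/p₁ = 0.12356 / 0.59811 ≈ 0.2066
  upper = min{1, (1 − p₀)/p₁} = 0.52545 / 0.59811 ≈ 0.8785

0.207 ≤ PN ≤ 0.879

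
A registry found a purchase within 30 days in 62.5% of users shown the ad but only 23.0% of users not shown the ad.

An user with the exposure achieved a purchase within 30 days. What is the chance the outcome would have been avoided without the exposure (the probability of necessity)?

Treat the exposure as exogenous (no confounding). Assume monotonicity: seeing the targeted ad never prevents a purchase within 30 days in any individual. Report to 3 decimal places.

PN ≈ 0.632

p₁ = 0.625, p₀ = 0.23.
Under exogeneity and monotonicity, PN = (p₁ − p₀) / p₁.
PN = (0.625 − 0.23) / 0.625 = 0.395 / 0.625 ≈ 0.6320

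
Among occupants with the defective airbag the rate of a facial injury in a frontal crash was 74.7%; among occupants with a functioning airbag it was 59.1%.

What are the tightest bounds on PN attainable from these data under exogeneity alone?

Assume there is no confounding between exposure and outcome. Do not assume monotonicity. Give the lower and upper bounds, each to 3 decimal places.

0.209 ≤ PN ≤ 0.548

p₁ = 0.747, p₀ = 0.591.
Under exogeneity alone the bounds on PN are max{0,(p₁−p₀)/p₁} ≤ PN ≤ min{1,(1−p₀)/p₁}.
  lower = (p₁ − p₀)/p₁ = 0.156 / 0.747 ≈ 0.2088
  upper = min{1, (1 − p₀)/p₁} = 0.409 / 0.747 ≈ 0.5475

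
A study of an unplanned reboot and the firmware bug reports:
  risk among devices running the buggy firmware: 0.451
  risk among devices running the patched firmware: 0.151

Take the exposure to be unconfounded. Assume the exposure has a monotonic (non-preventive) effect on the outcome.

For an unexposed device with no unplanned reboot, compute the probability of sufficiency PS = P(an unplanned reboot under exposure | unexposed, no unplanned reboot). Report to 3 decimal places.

Let p₁ = 0.451, p₀ = 0.151.
Under exogeneity and monotonicity, PS = (p₁ − p₀) / (1 − p₀).
PS = (0.451 − 0.151) / (1 − 0.151) = 0.3 / 0.849 ≈ 0.3534

PS ≈ 0.353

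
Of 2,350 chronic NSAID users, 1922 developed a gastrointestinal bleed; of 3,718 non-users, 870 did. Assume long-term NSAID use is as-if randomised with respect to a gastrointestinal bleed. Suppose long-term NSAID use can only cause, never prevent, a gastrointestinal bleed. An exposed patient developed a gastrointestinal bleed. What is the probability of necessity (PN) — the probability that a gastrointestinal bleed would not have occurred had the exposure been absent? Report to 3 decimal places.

PN ≈ 0.714

p₁ = P(outcome | exposed) = 1922/2350 = 0.81787
p₀ = P(outcome | unexposed) = 870/3718 = 0.234
Under exogeneity and monotonicity, PN = (p₁ − p₀) / p₁.
PN = (0.81787 − 0.234) / 0.81787 = 0.58388 / 0.81787 ≈ 0.7139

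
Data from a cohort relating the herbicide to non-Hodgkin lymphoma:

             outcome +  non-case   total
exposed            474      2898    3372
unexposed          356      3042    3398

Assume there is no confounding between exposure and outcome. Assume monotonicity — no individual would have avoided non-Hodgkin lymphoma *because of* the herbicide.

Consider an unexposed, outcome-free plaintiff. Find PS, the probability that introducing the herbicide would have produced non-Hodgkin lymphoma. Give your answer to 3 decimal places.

p₁ = P(outcome | exposed) = 474/3372 = 0.14057
p₀ = P(outcome | unexposed) = 356/3398 = 0.10477
Under exogeneity and monotonicity, PS = (p₁ − p₀)/(1 − p₀).
PS = (0.14057 − 0.10477) / 0.89523 ≈ 0.0400

PS ≈ 0.040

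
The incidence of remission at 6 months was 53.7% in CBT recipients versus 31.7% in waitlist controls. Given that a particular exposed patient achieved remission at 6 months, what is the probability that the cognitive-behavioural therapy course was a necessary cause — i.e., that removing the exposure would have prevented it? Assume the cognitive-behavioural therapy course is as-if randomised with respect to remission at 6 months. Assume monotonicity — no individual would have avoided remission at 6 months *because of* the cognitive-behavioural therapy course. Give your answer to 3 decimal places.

p₁ = 0.537, p₀ = 0.317.
Under exogeneity and monotonicity, PN = (p₁ − p₀) / p₁.
PN = (0.537 − 0.317) / 0.537 = 0.22 / 0.537 ≈ 0.4097

PN ≈ 0.410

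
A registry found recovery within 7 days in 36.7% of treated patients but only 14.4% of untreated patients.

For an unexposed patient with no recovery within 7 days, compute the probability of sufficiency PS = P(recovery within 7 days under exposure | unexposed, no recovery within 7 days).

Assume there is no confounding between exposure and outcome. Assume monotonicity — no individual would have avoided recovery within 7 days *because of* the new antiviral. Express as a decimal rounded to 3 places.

p₁ = 0.367, p₀ = 0.144.
Under exogeneity and monotonicity, PS = (p₁ − p₀) / (1 − p₀).
PS = (0.367 − 0.144) / (1 − 0.144) = 0.223 / 0.856 ≈ 0.2605

PS ≈ 0.261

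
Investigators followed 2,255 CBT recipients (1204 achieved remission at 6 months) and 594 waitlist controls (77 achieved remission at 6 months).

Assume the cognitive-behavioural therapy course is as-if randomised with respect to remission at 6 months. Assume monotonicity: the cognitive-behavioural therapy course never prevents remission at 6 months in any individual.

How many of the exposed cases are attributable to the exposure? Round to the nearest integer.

p₁ = P(outcome | exposed) = 1204/2255 = 0.53392
p₀ = P(outcome | unexposed) = 77/594 = 0.12963
PN = (p₁ − p₀)/p₁ = (0.53392 − 0.12963) / 0.53392 ≈ 0.75721.
Attributable cases ≈ PN × (exposed cases) = 0.75721 × 1204 ≈ 911.69.

about 912 cases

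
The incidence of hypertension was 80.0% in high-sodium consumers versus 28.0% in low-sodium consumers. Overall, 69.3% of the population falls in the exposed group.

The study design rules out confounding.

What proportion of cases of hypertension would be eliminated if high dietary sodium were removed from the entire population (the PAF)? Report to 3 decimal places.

p₁ = 0.8, p₀ = 0.28.
Overall risk P(Y=1) = π·p₁ + (1−π)·p₀ = 0.693×0.8 + 0.307×0.28 = 0.64036.
Under exogeneity, PAF = [P(Y=1) − p₀] / P(Y=1).
PAF = (0.64036 − 0.28) / 0.64036 ≈ 0.5627

PAF ≈ 0.563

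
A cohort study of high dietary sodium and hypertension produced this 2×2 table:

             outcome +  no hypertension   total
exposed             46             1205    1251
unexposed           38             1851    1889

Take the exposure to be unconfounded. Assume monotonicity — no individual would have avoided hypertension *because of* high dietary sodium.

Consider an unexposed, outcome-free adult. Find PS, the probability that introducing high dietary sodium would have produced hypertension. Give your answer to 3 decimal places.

PS ≈ 0.017

p₁ = P(outcome | exposed) = 46/1251 = 0.036771
p₀ = P(outcome | unexposed) = 38/1889 = 0.020116
Under exogeneity and monotonicity, PS = (p₁ − p₀)/(1 − p₀).
PS = (0.036771 − 0.020116) / 0.97988 ≈ 0.0170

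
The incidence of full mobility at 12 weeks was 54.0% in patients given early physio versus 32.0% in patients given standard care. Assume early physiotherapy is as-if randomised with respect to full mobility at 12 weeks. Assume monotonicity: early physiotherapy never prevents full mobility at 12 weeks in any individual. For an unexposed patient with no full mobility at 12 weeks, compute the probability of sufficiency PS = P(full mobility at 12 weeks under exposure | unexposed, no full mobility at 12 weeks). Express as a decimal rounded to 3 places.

p₁ = 0.54, p₀ = 0.32.
Under exogeneity and monotonicity, PS = (p₁ − p₀) / (1 − p₀).
PS = (0.54 − 0.32) / (1 − 0.32) = 0.22 / 0.68 ≈ 0.3235

PS ≈ 0.324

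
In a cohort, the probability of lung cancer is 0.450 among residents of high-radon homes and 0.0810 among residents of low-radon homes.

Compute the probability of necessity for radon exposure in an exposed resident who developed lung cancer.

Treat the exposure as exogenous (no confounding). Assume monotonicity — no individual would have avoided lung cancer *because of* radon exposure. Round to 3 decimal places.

Let p₁ = 0.45, p₀ = 0.081.
Under exogeneity and monotonicity, PN = (p₁ − p₀) / p₁.
PN = (0.45 − 0.081) / 0.45 = 0.369 / 0.45 ≈ 0.8200

PN ≈ 0.820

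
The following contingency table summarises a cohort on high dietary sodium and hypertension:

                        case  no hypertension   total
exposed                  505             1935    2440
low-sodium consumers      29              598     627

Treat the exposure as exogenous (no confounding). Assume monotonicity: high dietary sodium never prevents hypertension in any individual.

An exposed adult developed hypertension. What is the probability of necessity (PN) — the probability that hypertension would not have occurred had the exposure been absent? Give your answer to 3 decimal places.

p₁ = P(outcome | exposed) = 505/2440 = 0.20697
p₀ = P(outcome | unexposed) = 29/627 = 0.046252
Under exogeneity and monotonicity, PN = (p₁ − p₀) / p₁.
PN = (0.20697 − 0.046252) / 0.20697 = 0.16072 / 0.20697 ≈ 0.7765

PN ≈ 0.777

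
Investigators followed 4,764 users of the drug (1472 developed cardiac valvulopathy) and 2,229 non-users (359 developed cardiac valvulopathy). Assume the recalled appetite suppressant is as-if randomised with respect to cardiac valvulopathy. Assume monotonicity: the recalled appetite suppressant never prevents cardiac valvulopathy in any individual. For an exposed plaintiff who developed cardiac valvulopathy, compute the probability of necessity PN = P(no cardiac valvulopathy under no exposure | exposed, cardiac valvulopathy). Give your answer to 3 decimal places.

PN ≈ 0.479

p₁ = P(outcome | exposed) = 1472/4764 = 0.30898
p₀ = P(outcome | unexposed) = 359/2229 = 0.16106
Under exogeneity and monotonicity, PN = (p₁ − p₀) / p₁.
PN = (0.30898 − 0.16106) / 0.30898 = 0.14793 / 0.30898 ≈ 0.4787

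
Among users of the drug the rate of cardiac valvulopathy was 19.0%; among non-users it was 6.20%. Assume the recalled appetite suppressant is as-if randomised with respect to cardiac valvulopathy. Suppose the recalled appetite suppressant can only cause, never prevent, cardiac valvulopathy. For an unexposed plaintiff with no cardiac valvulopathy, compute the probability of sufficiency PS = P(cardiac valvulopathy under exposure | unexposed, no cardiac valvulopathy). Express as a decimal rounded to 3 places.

p₁ = 0.19, p₀ = 0.062.
Under exogeneity and monotonicity, PS = (p₁ − p₀) / (1 − p₀).
PS = (0.19 − 0.062) / (1 − 0.062) = 0.128 / 0.938 ≈ 0.1365

PS ≈ 0.136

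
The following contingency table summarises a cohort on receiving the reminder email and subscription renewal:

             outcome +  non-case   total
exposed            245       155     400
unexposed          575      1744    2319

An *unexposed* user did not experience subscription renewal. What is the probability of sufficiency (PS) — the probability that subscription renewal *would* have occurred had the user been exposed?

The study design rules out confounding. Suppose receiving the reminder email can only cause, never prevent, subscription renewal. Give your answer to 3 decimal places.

PS ≈ 0.485

p₁ = P(outcome | exposed) = 245/400 = 0.6125
p₀ = P(outcome | unexposed) = 575/2319 = 0.24795
Under exogeneity and monotonicity, PS = (p₁ − p₀)/(1 − p₀).
PS = (0.6125 − 0.24795) / 0.75205 ≈ 0.4847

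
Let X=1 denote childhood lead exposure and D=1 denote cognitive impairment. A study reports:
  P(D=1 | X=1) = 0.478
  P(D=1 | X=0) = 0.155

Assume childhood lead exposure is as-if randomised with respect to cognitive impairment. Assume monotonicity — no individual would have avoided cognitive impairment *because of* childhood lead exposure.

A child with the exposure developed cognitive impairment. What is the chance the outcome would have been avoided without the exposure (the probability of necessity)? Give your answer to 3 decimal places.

PN ≈ 0.676

Let p₁ = 0.478, p₀ = 0.155.
Under exogeneity and monotonicity, PN = (p₁ − p₀) / p₁.
PN = (0.478 − 0.155) / 0.478 = 0.323 / 0.478 ≈ 0.6757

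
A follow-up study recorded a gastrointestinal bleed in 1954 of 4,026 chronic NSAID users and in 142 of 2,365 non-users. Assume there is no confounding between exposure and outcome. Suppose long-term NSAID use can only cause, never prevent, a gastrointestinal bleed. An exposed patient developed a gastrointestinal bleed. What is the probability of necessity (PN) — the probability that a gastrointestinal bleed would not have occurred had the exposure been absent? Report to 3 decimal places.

p₁ = P(outcome | exposed) = 1954/4026 = 0.48535
p₀ = P(outcome | unexposed) = 142/2365 = 0.060042
Under exogeneity and monotonicity, PN = (p₁ − p₀) / p₁.
PN = (0.48535 − 0.060042) / 0.48535 = 0.4253 / 0.48535 ≈ 0.8763

PN ≈ 0.876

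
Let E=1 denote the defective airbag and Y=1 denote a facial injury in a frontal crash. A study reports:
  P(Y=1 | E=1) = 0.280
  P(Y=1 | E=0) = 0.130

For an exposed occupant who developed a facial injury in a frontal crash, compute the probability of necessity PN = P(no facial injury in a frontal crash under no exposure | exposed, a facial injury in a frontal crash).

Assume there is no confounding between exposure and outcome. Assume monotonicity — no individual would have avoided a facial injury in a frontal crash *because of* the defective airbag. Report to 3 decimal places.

Let p₁ = 0.28, p₀ = 0.13.
Under exogeneity and monotonicity, PN = (p₁ − p₀) / p₁.
PN = (0.28 − 0.13) / 0.28 = 0.15 / 0.28 ≈ 0.5357

PN ≈ 0.536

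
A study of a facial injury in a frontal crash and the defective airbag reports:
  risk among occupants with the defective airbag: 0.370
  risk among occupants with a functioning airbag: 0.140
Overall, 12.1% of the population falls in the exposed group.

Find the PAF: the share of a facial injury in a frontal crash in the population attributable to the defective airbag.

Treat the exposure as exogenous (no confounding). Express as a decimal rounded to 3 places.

Let p₁ = 0.37, p₀ = 0.14.
Overall risk P(Y=1) = π·p₁ + (1−π)·p₀ = 0.121×0.37 + 0.879×0.14 = 0.16783.
Under exogeneity, PAF = [P(Y=1) − p₀] / P(Y=1).
PAF = (0.16783 − 0.14) / 0.16783 ≈ 0.1658

PAF ≈ 0.166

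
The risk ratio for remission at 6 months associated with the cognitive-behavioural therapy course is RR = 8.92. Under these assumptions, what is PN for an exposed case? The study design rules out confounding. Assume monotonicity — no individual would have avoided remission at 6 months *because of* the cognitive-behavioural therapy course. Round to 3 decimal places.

PN ≈ 0.888

Under exogeneity and monotonicity, PN = (RR − 1) / RR = 1 − 1/RR.
PN = (8.92 − 1) / 8.92 = 7.92 / 8.92 ≈ 0.8879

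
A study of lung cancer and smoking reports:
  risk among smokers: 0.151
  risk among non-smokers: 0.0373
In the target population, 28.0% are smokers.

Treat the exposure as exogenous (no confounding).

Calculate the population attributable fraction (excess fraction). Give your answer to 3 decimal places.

PAF ≈ 0.460

Let p₁ = 0.151, p₀ = 0.0373.
Overall risk P(Y=1) = π·p₁ + (1−π)·p₀ = 0.28×0.151 + 0.72×0.0373 = 0.069136.
Under exogeneity, PAF = [P(Y=1) − p₀] / P(Y=1).
PAF = (0.069136 − 0.0373) / 0.069136 ≈ 0.4605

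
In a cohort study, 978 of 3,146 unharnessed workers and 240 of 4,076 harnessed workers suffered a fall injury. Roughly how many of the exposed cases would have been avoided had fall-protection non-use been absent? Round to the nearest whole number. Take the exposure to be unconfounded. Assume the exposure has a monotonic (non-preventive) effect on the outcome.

p₁ = P(outcome | exposed) = 978/3146 = 0.31087
p₀ = P(outcome | unexposed) = 240/4076 = 0.058881
PN = (p₁ − p₀)/p₁ = (0.31087 − 0.058881) / 0.31087 ≈ 0.81059.
Attributable cases ≈ PN × (exposed cases) = 0.81059 × 978 ≈ 792.76.

about 793 cases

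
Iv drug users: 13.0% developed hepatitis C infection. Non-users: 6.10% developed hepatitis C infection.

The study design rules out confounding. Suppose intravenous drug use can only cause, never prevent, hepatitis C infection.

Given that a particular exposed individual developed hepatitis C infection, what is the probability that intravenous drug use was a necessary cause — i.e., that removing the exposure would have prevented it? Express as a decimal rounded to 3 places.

p₁ = 0.13, p₀ = 0.061.
Under exogeneity and monotonicity, PN = (p₁ − p₀) / p₁.
PN = (0.13 − 0.061) / 0.13 = 0.069 / 0.13 ≈ 0.5308

PN ≈ 0.531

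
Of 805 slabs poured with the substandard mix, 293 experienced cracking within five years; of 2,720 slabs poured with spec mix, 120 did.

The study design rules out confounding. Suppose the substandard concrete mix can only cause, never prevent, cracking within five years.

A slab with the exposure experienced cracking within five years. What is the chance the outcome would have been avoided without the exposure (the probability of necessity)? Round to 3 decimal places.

p₁ = P(outcome | exposed) = 293/805 = 0.36398
p₀ = P(outcome | unexposed) = 120/2720 = 0.044118
Under exogeneity and monotonicity, PN = (p₁ − p₀) / p₁.
PN = (0.36398 − 0.044118) / 0.36398 = 0.31986 / 0.36398 ≈ 0.8788

PN ≈ 0.879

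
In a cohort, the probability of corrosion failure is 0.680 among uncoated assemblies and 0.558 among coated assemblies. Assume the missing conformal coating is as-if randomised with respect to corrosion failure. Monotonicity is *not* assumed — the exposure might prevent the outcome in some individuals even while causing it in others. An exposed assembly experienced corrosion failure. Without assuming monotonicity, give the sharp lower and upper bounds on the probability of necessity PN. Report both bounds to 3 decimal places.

Let p₁ = 0.68, p₀ = 0.558.
Under exogeneity alone the bounds on PN are max{0,(p₁−p₀)/p₁} ≤ PN ≤ min{1,(1−p₀)/p₁}.
  lower = (p₁ − p₀)/p₁ = 0.122 / 0.68 ≈ 0.1794
  upper = min{1, (1 − p₀)/p₁} = 0.442 / 0.68 ≈ 0.6500

0.179 ≤ PN ≤ 0.650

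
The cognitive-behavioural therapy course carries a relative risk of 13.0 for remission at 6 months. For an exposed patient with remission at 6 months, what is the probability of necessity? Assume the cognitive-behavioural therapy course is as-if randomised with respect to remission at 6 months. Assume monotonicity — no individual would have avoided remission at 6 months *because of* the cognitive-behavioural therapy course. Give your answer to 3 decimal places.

Under exogeneity and monotonicity, PN = (RR − 1) / RR = 1 − 1/RR.
PN = (13.0 − 1) / 13.0 = 12 / 13.0 ≈ 0.9231

PN ≈ 0.923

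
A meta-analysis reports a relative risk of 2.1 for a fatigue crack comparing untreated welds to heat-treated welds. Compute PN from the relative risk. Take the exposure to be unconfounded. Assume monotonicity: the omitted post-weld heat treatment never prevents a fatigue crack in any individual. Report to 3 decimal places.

Under exogeneity and monotonicity, PN = (RR − 1) / RR = 1 − 1/RR.
PN = (2.1 − 1) / 2.1 = 1.1 / 2.1 ≈ 0.5238

PN ≈ 0.524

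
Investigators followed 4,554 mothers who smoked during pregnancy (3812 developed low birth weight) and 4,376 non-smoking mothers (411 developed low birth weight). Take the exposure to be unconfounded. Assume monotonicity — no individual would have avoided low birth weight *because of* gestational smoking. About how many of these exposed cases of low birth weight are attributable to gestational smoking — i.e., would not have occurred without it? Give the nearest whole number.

p₁ = P(outcome | exposed) = 3812/4554 = 0.83707
p₀ = P(outcome | unexposed) = 411/4376 = 0.093921
PN = (p₁ − p₀)/p₁ = (0.83707 − 0.093921) / 0.83707 ≈ 0.88780.
Attributable cases ≈ PN × (exposed cases) = 0.88780 × 3812 ≈ 3384.28.

about 3384 cases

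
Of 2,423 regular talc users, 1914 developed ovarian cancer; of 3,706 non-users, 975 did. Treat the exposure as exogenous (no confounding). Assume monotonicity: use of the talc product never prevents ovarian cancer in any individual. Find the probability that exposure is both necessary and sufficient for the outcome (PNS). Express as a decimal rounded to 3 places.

PNS ≈ 0.527

p₁ = P(outcome | exposed) = 1914/2423 = 0.78993
p₀ = P(outcome | unexposed) = 975/3706 = 0.26309
Under exogeneity and monotonicity, PNS = p₁ − p₀.
PNS = 0.78993 − 0.26309 = 0.52684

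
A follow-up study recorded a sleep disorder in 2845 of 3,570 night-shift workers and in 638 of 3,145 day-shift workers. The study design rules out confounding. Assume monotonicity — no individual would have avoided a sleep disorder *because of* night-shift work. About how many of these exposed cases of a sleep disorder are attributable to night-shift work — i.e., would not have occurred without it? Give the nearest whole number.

about 2121 cases

p₁ = P(outcome | exposed) = 2845/3570 = 0.79692
p₀ = P(outcome | unexposed) = 638/3145 = 0.20286
PN = (p₁ − p₀)/p₁ = (0.79692 − 0.20286) / 0.79692 ≈ 0.74544.
Attributable cases ≈ PN × (exposed cases) = 0.74544 × 2845 ≈ 2120.78.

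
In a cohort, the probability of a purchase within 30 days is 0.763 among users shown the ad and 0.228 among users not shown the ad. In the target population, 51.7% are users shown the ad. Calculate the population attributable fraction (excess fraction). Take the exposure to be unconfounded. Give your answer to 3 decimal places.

PAF ≈ 0.548

Let p₁ = 0.763, p₀ = 0.228.
Overall risk P(Y=1) = π·p₁ + (1−π)·p₀ = 0.517×0.763 + 0.483×0.228 = 0.5046.
Under exogeneity, PAF = [P(Y=1) − p₀] / P(Y=1).
PAF = (0.5046 − 0.228) / 0.5046 ≈ 0.5482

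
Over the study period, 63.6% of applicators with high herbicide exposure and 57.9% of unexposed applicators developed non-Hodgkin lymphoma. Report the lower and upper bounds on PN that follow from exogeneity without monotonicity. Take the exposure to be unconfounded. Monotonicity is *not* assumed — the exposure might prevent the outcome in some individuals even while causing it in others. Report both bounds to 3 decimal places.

0.090 ≤ PN ≤ 0.662

p₁ = 0.636, p₀ = 0.579.
Under exogeneity alone the bounds on PN are max{0,(p₁−p₀)/p₁} ≤ PN ≤ min{1,(1−p₀)/p₁}.
  lower = (p₁ − p₀)/p₁ = 0.057 / 0.636 ≈ 0.0896
  upper = min{1, (1 − p₀)/p₁} = 0.421 / 0.636 ≈ 0.6619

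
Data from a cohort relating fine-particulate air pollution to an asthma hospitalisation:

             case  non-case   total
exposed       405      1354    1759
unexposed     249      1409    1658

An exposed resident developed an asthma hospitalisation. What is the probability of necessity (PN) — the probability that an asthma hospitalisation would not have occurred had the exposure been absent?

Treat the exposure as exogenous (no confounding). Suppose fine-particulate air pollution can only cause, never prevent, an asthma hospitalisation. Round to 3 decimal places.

PN ≈ 0.348

p₁ = P(outcome | exposed) = 405/1759 = 0.23024
p₀ = P(outcome | unexposed) = 249/1658 = 0.15018
Under exogeneity and monotonicity, PN = (p₁ − p₀)/p₁.
PN = (0.23024 − 0.15018) / 0.23024 ≈ 0.3477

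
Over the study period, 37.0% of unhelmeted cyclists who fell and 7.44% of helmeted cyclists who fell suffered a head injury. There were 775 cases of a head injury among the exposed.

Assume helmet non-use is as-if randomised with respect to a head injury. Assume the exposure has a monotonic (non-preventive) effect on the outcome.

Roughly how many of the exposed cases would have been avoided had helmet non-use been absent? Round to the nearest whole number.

about 619 cases

p₁ = 0.37, p₀ = 0.0744.
PN = (p₁ − p₀)/p₁ = (0.37 − 0.0744) / 0.37 ≈ 0.79892.
Attributable cases ≈ PN × (exposed cases) = 0.79892 × 775 ≈ 619.16.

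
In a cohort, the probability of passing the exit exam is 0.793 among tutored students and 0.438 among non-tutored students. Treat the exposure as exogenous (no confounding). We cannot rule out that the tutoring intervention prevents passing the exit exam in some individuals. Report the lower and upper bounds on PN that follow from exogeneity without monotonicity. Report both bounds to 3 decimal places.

0.448 ≤ PN ≤ 0.709

Let p₁ = 0.793, p₀ = 0.438.
Under exogeneity alone the bounds on PN are max{0,(p₁−p₀)/p₁} ≤ PN ≤ min{1,(1−p₀)/p₁}.
  lower = (p₁ − p₀)/p₁ = 0.355 / 0.793 ≈ 0.4477
  upper = min{1, (1 − p₀)/p₁} = 0.562 / 0.793 ≈ 0.7087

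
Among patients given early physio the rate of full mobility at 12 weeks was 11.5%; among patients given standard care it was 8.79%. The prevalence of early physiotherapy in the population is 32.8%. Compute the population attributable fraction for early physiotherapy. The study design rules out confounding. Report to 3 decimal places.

PAF ≈ 0.092

p₁ = 0.115, p₀ = 0.0879.
Overall risk P(Y=1) = π·p₁ + (1−π)·p₀ = 0.328×0.115 + 0.672×0.0879 = 0.096789.
Under exogeneity, PAF = [P(Y=1) − p₀] / P(Y=1).
PAF = (0.096789 − 0.0879) / 0.096789 ≈ 0.0918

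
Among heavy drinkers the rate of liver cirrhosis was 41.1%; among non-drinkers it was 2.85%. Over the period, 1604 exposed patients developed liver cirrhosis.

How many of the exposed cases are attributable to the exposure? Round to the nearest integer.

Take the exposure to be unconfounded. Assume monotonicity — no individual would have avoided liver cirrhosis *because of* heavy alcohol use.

about 1493 cases

p₁ = 0.411, p₀ = 0.0285.
PN = (p₁ − p₀)/p₁ = (0.411 − 0.0285) / 0.411 ≈ 0.93066.
Attributable cases ≈ PN × (exposed cases) = 0.93066 × 1604 ≈ 1492.77.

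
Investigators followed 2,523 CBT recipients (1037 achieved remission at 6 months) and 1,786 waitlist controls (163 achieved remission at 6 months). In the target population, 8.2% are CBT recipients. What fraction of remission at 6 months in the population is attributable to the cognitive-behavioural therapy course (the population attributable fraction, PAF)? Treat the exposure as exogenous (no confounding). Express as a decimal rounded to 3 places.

PAF ≈ 0.223

p₁ = P(outcome | exposed) = 1037/2523 = 0.41102
p₀ = P(outcome | unexposed) = 163/1786 = 0.091265
Overall risk P(Y=1) = π·p₁ + (1−π)·p₀ = 0.082×0.41102 + 0.918×0.091265 = 0.11749.
Under exogeneity, PAF = [P(Y=1) − p₀] / P(Y=1).
PAF = (0.11749 − 0.091265) / 0.11749 ≈ 0.2232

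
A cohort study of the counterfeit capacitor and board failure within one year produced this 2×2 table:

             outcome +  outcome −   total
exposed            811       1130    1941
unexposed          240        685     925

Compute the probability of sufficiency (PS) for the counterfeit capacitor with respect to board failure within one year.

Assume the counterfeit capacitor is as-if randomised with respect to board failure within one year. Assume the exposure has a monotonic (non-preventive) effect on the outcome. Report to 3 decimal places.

PS ≈ 0.214

p₁ = P(outcome | exposed) = 811/1941 = 0.41783
p₀ = P(outcome | unexposed) = 240/925 = 0.25946
Under exogeneity and monotonicity, PS = (p₁ − p₀)/(1 − p₀).
PS = (0.41783 − 0.25946) / 0.74054 ≈ 0.2139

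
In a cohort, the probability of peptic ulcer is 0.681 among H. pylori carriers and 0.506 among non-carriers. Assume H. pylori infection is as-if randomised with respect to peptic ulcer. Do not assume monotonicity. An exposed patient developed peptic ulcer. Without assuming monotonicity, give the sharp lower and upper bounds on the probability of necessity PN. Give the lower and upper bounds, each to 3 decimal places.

Let p₁ = 0.681, p₀ = 0.506.
Under exogeneity alone the bounds on PN are max{0,(p₁−p₀)/p₁} ≤ PN ≤ min{1,(1−p₀)/p₁}.
  lower = (p₁ − p₀)/p₁ = 0.175 / 0.681 ≈ 0.2570
  upper = min{1, (1 − p₀)/p₁} = 0.494 / 0.681 ≈ 0.7254

0.257 ≤ PN ≤ 0.725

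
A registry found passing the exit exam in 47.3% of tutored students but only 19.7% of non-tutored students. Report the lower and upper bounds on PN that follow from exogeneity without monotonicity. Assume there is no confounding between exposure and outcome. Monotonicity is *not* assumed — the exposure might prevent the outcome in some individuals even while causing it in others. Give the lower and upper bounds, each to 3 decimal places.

p₁ = 0.473, p₀ = 0.197.
Under exogeneity alone the bounds on PN are max{0,(p₁−p₀)/p₁} ≤ PN ≤ min{1,(1−p₀)/p₁}.
  lower = (p₁ − p₀)/p₁ = 0.276 / 0.473 ≈ 0.5835
  upper = min{1, (1 − p₀)/p₁} = 0.803 / 0.473 ≈ 1.6977 → capped at 1

0.584 ≤ PN ≤ 1.000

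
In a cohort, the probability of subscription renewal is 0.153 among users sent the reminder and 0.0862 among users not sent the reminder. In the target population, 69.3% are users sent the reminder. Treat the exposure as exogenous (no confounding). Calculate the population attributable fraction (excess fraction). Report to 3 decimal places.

PAF ≈ 0.349

Let p₁ = 0.153, p₀ = 0.0862.
Overall risk P(Y=1) = π·p₁ + (1−π)·p₀ = 0.693×0.153 + 0.307×0.0862 = 0.13249.
Under exogeneity, PAF = [P(Y=1) − p₀] / P(Y=1).
PAF = (0.13249 − 0.0862) / 0.13249 ≈ 0.3494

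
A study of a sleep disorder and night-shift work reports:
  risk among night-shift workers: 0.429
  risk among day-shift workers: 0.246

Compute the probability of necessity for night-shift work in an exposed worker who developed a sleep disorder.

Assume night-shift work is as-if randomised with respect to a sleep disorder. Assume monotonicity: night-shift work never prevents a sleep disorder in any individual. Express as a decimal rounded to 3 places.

Let p₁ = 0.429, p₀ = 0.246.
Under exogeneity and monotonicity, PN = (p₁ − p₀) / p₁.
PN = (0.429 − 0.246) / 0.429 = 0.183 / 0.429 ≈ 0.4266

PN ≈ 0.427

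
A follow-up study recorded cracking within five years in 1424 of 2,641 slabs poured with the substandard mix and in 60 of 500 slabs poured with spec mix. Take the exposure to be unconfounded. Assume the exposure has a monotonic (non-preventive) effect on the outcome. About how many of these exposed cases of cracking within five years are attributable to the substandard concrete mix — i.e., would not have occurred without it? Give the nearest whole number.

p₁ = P(outcome | exposed) = 1424/2641 = 0.53919
p₀ = P(outcome | unexposed) = 60/500 = 0.12
PN = (p₁ − p₀)/p₁ = (0.53919 − 0.12) / 0.53919 ≈ 0.77744.
Attributable cases ≈ PN × (exposed cases) = 0.77744 × 1424 ≈ 1107.08.

about 1107 cases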